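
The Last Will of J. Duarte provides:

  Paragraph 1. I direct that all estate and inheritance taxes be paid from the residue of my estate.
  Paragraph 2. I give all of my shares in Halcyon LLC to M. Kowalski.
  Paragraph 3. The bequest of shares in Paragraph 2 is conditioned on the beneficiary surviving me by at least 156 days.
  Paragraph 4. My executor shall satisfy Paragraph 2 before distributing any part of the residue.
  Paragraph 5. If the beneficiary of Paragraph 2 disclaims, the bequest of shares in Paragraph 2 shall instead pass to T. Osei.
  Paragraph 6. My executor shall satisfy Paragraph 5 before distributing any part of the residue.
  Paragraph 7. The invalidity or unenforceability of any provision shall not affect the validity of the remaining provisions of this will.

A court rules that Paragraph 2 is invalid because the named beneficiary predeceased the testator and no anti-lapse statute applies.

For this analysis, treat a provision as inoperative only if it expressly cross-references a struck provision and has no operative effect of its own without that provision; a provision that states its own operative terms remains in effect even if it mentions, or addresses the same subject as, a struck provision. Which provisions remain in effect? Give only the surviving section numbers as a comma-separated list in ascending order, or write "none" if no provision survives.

Paragraph 2 is struck. Paragraph 3 operates only by reference to Paragraph 2, so it falls with Paragraph 2. Paragraph 4 operates only by reference to Paragraph 2, so it falls with Paragraph 2. Paragraph 5 operates only by reference to Paragraph 2, so it falls with Paragraph 2. Paragraph 6 merely fixes the priority direction for Paragraph 5; with Paragraph 5 gone it has nothing to operate on and falls away. Under the severability clause in Paragraph 7, the remaining provisions continue in force. Paragraph 1 and Paragraph 7 remain in effect.

1, 7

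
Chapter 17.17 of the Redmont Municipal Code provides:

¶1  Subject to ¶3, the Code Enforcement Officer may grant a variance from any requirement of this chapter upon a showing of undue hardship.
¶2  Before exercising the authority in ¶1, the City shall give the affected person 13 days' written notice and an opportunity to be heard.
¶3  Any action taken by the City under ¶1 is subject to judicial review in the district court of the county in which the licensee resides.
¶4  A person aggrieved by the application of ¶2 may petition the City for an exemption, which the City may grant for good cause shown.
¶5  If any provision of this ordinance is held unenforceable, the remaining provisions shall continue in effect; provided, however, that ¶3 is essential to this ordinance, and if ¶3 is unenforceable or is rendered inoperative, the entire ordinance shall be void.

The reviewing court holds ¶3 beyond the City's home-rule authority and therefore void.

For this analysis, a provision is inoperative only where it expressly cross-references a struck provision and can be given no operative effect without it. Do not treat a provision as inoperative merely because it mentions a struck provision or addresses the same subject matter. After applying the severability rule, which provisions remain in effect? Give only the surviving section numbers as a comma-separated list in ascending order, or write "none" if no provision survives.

¶3 is struck. Nothing else in the ordinance is defined by reference to ¶3. ¶5 makes ¶3 an essential term, and ¶3 is the provision held invalid; under ¶5, the entire ordinance is therefore void. No provision of the ordinance survives.

none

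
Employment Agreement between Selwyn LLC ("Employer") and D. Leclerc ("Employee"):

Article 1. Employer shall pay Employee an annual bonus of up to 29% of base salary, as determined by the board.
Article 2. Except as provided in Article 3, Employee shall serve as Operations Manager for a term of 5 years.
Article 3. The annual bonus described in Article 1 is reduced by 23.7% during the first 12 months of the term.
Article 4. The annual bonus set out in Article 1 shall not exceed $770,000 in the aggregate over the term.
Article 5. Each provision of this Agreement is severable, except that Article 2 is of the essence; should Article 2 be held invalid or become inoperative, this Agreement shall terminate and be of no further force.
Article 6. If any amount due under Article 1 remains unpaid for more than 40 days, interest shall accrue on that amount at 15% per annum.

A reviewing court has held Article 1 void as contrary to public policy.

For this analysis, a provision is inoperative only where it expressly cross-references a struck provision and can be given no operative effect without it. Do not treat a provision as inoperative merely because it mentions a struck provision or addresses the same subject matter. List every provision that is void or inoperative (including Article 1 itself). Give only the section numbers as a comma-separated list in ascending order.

Article 1 is struck. Article 3 has no operative effect of its own apart from Article 1 and is therefore inoperative. The whole of Article 4 is the aggregate cap on the annual bonus, defined by reference to Article 1, so Article 4 cannot stand once Article 1 is removed. Article 6 has no operative effect of its own apart from Article 1 and is therefore inoperative. Although Article 2 refers to Article 3, its operative terms do not depend on Article 3, so it remains in effect. Article 5 makes Article 2 an essential term, but Article 2 is unaffected, so the severability proviso in Article 5 preserves the remaining provisions. Article 2 and Article 5 remain in effect.

1, 3, 4, 6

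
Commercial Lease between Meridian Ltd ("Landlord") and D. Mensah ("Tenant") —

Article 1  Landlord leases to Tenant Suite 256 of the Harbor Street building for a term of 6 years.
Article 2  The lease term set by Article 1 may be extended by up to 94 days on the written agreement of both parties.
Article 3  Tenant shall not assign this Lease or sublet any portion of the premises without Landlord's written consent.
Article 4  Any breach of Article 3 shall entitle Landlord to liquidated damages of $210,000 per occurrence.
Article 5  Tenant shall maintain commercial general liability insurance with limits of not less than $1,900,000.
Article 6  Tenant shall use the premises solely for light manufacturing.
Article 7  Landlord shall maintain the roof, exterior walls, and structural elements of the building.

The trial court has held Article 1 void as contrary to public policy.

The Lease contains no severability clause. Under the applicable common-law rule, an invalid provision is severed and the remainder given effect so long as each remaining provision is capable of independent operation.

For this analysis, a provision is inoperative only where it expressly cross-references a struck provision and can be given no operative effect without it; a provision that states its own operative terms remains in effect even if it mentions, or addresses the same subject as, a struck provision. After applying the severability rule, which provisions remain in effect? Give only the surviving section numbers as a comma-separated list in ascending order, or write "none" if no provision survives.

3, 4, 5, 6, 7

Article 1 is struck. Article 2 operates only by reference to Article 1, so it falls with Article 1. Under the stated default rule, only provisions that cannot operate independently fall away; the rest are enforced. That leaves Article 3, Article 4, Article 5, Article 6, and Article 7 in effect.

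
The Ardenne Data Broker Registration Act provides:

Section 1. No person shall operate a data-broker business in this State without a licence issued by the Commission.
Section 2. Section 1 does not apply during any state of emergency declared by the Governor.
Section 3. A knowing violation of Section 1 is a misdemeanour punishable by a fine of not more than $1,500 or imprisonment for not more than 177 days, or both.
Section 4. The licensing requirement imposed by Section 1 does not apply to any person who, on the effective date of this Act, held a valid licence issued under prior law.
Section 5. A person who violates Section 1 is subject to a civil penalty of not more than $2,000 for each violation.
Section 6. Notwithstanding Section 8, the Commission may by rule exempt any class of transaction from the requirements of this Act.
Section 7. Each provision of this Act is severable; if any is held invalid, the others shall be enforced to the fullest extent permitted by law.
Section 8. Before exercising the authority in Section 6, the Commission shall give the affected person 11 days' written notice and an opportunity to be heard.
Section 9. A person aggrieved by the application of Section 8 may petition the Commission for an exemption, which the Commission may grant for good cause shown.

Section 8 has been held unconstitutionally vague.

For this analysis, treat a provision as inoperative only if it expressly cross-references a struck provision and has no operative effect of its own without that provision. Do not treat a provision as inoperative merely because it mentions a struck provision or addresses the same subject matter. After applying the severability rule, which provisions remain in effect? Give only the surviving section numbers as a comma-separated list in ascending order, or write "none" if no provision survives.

1, 2, 3, 4, 5, 6, 7

Section 8 is struck. Section 9 merely fixes the exemption procedure for Section 8; with Section 8 gone it has nothing to operate on and falls away. Although Section 6 refers to Section 8, its operative terms do not depend on Section 8, so it remains in effect. Section 7 is a severability clause and preserves every provision that can still be given independent effect. Section 1, Section 2, Section 3, Section 4, Section 5, Section 6, and Section 7 remain in effect.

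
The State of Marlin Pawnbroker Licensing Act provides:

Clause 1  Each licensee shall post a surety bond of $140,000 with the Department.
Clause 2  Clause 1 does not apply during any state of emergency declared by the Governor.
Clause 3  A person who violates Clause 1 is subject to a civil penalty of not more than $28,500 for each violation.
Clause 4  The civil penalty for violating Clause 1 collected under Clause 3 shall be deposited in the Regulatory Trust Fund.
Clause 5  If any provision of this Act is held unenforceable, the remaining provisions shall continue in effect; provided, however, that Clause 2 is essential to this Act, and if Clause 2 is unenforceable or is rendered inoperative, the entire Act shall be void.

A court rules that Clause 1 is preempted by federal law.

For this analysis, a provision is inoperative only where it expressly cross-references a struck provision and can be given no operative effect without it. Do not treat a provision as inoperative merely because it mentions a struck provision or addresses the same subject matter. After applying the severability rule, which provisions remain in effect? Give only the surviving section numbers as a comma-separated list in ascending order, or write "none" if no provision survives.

Clause 1 is struck. Clause 2 merely fixes the emergency suspension of Clause 1; with Clause 1 gone it has nothing to operate on and falls away. Clause 3 has no operative effect of its own apart from Clause 1 and is therefore inoperative. Clause 4 does nothing except set the disposition of the civil penalty for violating Clause 1 by reference to Clause 3; with Clause 3 gone it has no independent effect and is inoperative. Clause 5 makes Clause 2 an essential term, and Clause 2 has been rendered inoperative by the cascade; under Clause 5, the entire Act is therefore void. No provision of the Act survives.

none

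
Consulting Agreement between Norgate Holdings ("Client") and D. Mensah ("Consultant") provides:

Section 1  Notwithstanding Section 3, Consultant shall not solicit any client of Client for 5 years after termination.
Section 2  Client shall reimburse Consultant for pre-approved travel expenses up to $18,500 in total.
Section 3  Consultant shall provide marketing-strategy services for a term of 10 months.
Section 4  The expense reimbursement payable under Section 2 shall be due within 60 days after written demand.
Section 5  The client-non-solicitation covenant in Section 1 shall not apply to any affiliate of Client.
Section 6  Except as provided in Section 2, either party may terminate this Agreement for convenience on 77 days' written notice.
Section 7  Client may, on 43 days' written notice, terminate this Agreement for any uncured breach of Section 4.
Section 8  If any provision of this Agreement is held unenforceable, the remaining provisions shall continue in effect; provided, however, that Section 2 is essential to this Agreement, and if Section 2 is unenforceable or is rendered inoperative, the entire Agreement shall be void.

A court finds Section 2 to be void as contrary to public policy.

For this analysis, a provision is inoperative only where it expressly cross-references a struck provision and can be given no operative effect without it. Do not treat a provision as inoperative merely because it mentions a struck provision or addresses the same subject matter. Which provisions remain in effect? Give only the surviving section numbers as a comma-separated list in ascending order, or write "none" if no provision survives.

none

Section 2 is struck. Section 4 operates only by reference to Section 2, so it falls with Section 2. Section 7 has no operative effect of its own apart from Section 4 and is therefore inoperative. Section 8 makes Section 2 an essential term, and Section 2 is the provision held invalid; under Section 8, the entire Agreement is therefore void. No provision of the Agreement survives.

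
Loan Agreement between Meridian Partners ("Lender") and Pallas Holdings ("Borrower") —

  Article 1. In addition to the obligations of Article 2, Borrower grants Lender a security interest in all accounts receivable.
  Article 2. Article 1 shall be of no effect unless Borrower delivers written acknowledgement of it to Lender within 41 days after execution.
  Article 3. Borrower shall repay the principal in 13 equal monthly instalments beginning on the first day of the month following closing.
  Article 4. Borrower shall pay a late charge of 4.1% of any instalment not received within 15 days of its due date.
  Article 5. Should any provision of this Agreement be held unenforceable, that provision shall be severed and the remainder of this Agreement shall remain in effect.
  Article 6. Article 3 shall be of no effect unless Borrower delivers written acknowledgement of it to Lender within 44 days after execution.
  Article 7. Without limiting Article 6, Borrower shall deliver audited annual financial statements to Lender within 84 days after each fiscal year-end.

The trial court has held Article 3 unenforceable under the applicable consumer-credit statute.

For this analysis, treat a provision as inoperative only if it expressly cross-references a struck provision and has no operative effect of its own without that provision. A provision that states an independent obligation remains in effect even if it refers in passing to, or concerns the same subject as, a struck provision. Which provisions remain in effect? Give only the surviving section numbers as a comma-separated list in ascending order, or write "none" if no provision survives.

Article 3 is struck. Article 6 merely fixes the acknowledgement condition for Article 3; with Article 3 gone it has nothing to operate on and falls away. Although Article 7 refers to Article 6, its operative terms do not depend on Article 6, so it remains in effect. Under the severability clause in Article 5, the remaining provisions continue in force. The provisions still in force are Article 1, Article 2, Article 4, Article 5, and Article 7.

1, 2, 4, 5, 7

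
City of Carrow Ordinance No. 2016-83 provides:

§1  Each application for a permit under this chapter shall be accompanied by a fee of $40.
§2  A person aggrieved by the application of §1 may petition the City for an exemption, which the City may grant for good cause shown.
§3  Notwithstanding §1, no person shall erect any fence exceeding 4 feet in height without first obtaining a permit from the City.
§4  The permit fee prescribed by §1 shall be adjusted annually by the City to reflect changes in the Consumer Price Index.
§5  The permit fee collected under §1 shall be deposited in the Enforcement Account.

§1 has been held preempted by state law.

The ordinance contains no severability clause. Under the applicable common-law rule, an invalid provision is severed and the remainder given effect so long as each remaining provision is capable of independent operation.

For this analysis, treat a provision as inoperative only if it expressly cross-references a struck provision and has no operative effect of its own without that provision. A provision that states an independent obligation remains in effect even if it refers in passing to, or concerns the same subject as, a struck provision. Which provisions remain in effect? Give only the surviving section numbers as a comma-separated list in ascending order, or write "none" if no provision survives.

§1 is struck. §2 merely fixes the exemption procedure for §1; with §1 gone it has nothing to operate on and falls away. §4 operates only by reference to §1, so it falls with §1. §5 operates only by reference to §1, so it falls with §1. Although §3 refers to §1, its operative terms do not depend on §1, so it remains in effect. Under the stated default rule, only provisions that cannot operate independently fall away; the rest are enforced. Only §3 remains in effect.

3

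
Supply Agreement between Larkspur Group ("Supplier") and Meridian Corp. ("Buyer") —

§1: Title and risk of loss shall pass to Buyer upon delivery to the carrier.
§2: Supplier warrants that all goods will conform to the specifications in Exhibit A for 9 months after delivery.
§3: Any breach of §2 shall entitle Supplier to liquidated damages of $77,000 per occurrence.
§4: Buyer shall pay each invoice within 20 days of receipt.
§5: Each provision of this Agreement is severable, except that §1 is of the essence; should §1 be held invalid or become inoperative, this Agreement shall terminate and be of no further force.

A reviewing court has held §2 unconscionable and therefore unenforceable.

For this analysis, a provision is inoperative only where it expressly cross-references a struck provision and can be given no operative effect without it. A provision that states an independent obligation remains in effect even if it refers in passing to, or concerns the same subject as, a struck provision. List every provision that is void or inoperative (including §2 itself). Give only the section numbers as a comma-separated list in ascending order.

2, 3

§2 is struck. §3 does nothing except set the liquidated-damages amount by reference to §2; with §2 gone it has no independent effect and is inoperative. §5 makes §1 an essential term, but §1 is unaffected, so the severability proviso in §5 preserves the remaining provisions. That leaves §1, §4, and §5 in effect.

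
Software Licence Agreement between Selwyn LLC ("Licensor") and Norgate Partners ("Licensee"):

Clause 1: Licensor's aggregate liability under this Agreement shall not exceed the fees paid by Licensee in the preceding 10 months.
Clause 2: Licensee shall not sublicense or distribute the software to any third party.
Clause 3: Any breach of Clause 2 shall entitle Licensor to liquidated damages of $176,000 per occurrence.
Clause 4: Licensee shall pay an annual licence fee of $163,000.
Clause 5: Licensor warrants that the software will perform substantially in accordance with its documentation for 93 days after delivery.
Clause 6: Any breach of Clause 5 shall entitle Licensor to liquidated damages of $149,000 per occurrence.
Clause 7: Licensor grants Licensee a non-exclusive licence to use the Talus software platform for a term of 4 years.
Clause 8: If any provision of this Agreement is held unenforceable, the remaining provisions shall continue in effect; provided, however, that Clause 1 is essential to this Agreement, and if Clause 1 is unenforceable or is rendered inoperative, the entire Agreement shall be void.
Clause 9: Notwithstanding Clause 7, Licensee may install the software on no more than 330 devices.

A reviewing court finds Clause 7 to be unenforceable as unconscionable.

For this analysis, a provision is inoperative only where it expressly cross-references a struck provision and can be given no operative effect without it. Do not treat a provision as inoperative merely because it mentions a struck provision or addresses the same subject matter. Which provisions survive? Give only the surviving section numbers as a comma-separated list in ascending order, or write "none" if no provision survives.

1, 2, 3, 4, 5, 6, 8, 9

Clause 7 is struck. Although Clause 9 refers to Clause 7, its operative terms do not depend on Clause 7, so it remains in effect. No other provision's operative terms depend on Clause 7. Clause 8 makes Clause 1 an essential term, but Clause 1 is unaffected, so the severability proviso in Clause 8 preserves the remaining provisions. Clause 1, Clause 2, Clause 3, Clause 4, Clause 5, Clause 6, Clause 8, and Clause 9 remain in effect.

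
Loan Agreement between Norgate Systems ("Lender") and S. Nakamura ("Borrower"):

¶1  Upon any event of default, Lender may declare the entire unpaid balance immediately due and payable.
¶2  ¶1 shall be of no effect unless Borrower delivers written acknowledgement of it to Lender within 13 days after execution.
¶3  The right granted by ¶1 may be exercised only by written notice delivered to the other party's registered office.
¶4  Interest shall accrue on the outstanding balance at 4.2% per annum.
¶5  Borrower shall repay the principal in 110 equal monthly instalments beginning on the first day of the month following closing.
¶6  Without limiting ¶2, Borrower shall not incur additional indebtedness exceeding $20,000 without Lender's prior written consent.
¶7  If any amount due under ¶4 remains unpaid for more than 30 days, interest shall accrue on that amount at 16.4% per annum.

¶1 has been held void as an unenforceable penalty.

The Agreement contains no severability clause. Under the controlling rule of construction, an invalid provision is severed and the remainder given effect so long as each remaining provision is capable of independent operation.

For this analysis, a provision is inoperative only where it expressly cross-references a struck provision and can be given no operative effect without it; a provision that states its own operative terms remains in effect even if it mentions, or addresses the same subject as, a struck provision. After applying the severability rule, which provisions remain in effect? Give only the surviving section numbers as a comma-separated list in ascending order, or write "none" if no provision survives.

4, 5, 6, 7

¶1 is struck. The only function of ¶2 is the acknowledgement condition for ¶1, so it cannot stand once ¶1 is removed. ¶3 merely fixes the notice requirement for ¶1; with ¶1 gone it has nothing to operate on and falls away. Although ¶6 refers to ¶2, its operative terms do not depend on ¶2, so it remains in effect. Under the stated default rule, only provisions that cannot operate independently fall away; the rest are enforced. ¶4, ¶5, ¶6, and ¶7 remain in effect.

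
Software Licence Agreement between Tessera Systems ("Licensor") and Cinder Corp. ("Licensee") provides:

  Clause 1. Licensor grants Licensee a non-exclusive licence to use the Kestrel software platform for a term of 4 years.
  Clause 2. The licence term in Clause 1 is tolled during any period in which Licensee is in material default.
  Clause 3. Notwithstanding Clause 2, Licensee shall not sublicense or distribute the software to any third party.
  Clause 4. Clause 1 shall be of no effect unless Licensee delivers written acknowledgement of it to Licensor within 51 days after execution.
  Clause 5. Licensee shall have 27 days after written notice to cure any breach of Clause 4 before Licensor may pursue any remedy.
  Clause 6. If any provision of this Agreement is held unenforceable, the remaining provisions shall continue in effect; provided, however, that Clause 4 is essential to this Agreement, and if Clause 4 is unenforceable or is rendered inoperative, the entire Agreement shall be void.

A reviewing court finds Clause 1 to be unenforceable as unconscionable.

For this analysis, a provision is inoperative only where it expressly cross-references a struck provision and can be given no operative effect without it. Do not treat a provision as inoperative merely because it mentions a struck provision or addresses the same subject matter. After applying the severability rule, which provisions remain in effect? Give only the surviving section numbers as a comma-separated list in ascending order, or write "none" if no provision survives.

none

Clause 1 is struck. Clause 2 has no operative effect of its own apart from Clause 1 and is therefore inoperative. Clause 4 operates only by reference to Clause 1, so it falls with Clause 1. Clause 5 operates only by reference to Clause 4, so it falls with Clause 4. Clause 6 makes Clause 4 an essential term, and Clause 4 has been rendered inoperative by the cascade; under Clause 6, the entire Agreement is therefore void. No provision of the Agreement survives.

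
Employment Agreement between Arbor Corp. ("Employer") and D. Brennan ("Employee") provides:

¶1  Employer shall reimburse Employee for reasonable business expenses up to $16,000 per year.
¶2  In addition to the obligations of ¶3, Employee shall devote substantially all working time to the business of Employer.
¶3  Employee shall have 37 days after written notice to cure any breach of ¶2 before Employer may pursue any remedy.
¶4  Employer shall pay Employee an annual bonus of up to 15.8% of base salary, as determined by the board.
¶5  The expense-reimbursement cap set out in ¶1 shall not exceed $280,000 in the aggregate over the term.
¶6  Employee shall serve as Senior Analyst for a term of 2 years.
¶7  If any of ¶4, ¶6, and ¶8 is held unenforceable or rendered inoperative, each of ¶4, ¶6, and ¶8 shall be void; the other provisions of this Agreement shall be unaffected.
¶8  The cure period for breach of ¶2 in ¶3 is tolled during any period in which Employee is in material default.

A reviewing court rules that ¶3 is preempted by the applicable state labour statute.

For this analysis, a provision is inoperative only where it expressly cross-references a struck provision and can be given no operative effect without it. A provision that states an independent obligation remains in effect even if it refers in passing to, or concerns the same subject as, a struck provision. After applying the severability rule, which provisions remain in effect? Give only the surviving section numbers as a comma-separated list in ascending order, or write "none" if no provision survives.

1, 2, 5, 7

¶3 is struck. ¶8 has no operative effect of its own apart from ¶3 and is therefore inoperative. ¶2 mentions ¶3 but its own obligation stands independently of ¶3, so ¶2 is not affected. ¶7 declares ¶4, ¶6, and ¶8 mutually dependent; since one of them has fallen, all of them are of no effect. That brings down ¶4 and ¶6 as well. The remainder continues in force under ¶7. That leaves ¶1, ¶2, ¶5, and ¶7 in effect.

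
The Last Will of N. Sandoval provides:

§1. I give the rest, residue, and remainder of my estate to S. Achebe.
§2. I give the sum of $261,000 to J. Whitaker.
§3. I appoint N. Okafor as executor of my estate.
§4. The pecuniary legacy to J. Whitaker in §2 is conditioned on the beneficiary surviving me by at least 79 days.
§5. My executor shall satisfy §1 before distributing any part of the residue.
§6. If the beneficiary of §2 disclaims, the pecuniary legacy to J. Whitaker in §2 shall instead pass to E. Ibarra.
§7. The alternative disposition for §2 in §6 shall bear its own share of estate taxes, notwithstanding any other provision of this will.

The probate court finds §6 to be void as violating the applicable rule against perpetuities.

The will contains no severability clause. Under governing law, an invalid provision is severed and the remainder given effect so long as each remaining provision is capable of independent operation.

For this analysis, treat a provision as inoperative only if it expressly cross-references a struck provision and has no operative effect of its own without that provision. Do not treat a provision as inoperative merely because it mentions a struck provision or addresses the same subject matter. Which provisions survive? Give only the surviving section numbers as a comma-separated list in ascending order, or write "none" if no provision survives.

1, 2, 3, 4, 5

§6 is struck. §7 has no operative effect of its own apart from §6 and is therefore inoperative. With no severability clause, the stated default rule severs what cannot stand and enforces each remaining provision that can operate on its own. §1, §2, §3, §4, and §5 remain in effect.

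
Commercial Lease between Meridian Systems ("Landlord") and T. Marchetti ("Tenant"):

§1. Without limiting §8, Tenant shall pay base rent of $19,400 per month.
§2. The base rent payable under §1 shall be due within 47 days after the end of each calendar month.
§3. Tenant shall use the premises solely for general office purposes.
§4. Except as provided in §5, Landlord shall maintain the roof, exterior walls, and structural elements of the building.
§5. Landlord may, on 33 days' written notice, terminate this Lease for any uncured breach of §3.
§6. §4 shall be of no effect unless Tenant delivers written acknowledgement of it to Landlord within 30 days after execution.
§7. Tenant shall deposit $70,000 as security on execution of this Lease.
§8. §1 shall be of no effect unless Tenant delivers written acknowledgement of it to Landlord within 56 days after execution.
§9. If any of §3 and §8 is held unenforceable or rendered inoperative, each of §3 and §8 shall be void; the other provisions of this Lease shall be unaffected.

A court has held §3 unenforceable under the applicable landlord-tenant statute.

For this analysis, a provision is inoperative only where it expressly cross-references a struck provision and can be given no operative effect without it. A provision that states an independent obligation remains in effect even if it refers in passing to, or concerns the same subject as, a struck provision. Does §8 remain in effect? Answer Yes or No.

No

§3 is struck. The only function of §5 is the termination right for breach of §3, so it cannot stand once §3 is removed. Although §1 refers to §8, its operative terms do not depend on §8, so it remains in effect. Although §4 refers to §5, its operative terms do not depend on §5, so it remains in effect. §9 declares §3 and §8 mutually dependent; since one of them has fallen, all of them are of no effect. That brings down §8 as well. The remainder continues in force under §9. The provisions still in force are §1, §2, §4, §6, §7, and §9. §8 is among the inoperative provisions, so the answer is no.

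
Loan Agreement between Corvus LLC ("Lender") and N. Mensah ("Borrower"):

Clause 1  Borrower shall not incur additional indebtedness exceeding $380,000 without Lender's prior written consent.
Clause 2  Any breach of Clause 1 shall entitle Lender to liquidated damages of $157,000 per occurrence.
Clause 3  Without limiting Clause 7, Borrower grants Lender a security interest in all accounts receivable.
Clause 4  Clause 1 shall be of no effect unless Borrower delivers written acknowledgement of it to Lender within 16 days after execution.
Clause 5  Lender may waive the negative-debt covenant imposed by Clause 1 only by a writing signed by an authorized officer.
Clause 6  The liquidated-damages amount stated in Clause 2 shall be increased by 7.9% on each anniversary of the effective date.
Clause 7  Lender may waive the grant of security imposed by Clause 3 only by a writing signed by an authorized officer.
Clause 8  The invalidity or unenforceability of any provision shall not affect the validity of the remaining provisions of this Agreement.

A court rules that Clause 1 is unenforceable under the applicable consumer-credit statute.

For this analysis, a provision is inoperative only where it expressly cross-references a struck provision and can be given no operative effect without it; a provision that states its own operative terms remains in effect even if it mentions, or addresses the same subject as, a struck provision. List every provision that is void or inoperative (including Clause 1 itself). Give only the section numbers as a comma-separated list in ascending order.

Clause 1 is struck. Clause 2 does nothing except set the liquidated-damages amount by reference to Clause 1; with Clause 1 gone it has no independent effect and is inoperative. Clause 4 operates only by reference to Clause 1, so it falls with Clause 1. The only function of Clause 5 is the waiver condition for Clause 1, so it cannot stand once Clause 1 is removed. Clause 6 operates only by reference to Clause 2, so it falls with Clause 2. Under the severability clause in Clause 8, the remaining provisions continue in force. The provisions still in force are Clause 3, Clause 7, and Clause 8.

1, 2, 4, 5, 6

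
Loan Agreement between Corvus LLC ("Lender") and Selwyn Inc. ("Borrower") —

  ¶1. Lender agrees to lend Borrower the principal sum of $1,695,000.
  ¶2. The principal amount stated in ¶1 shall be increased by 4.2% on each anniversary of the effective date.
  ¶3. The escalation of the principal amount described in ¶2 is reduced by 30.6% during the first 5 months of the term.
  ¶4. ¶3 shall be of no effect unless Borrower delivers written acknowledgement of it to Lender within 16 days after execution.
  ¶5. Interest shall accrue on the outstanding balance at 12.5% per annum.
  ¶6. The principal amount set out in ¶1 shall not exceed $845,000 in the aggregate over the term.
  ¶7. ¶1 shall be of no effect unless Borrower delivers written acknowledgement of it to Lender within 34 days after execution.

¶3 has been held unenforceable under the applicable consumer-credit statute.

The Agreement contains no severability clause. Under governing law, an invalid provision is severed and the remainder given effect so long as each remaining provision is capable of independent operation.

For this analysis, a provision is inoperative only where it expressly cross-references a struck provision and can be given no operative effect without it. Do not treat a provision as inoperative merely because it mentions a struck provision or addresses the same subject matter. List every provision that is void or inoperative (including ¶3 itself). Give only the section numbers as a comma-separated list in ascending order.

3, 4

¶3 is struck. ¶4 operates only by reference to ¶3, so it falls with ¶3. Under the stated default rule, only provisions that cannot operate independently fall away; the rest are enforced. That leaves ¶1, ¶2, ¶5, ¶6, and ¶7 in effect.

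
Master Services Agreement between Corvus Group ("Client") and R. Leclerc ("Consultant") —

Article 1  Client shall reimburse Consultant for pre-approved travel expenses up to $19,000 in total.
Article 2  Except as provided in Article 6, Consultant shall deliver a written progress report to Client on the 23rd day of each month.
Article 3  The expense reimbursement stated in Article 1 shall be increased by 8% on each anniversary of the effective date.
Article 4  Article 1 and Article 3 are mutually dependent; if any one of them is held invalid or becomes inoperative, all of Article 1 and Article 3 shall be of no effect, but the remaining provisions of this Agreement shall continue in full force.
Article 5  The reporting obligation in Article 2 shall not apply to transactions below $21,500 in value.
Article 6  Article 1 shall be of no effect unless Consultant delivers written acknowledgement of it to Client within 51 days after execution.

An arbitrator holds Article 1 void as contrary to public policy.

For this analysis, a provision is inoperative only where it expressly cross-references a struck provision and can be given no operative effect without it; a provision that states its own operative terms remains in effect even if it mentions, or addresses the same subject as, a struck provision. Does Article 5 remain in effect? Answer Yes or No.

Article 1 is struck. Article 3 operates only by reference to Article 1, so it falls with Article 1. Article 6 operates only by reference to Article 1, so it falls with Article 1. Although Article 2 refers to Article 6, its operative terms do not depend on Article 6, so it remains in effect. Article 4 declares Article 1 and Article 3 mutually dependent; since one of them has fallen, all of them are of no effect. The remainder continues in force under Article 4. The provisions still in force are Article 2, Article 4, and Article 5. Article 5 is among the surviving provisions, so the answer is yes.

Yes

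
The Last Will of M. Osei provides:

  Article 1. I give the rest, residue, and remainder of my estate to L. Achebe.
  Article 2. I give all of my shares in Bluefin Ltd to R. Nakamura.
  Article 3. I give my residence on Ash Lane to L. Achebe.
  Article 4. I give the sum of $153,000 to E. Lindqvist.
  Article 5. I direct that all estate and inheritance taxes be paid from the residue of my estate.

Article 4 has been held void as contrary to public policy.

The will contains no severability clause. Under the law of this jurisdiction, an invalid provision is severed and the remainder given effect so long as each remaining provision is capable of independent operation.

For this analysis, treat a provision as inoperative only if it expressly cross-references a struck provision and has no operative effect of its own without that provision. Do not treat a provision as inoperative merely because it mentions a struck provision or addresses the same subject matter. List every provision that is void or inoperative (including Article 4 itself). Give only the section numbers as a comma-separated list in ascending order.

Article 4 is struck. No other provision's operative terms depend on Article 4. Under the stated default rule, only provisions that cannot operate independently fall away; the rest are enforced. The provisions still in force are Article 1, Article 2, Article 3, and Article 5.

4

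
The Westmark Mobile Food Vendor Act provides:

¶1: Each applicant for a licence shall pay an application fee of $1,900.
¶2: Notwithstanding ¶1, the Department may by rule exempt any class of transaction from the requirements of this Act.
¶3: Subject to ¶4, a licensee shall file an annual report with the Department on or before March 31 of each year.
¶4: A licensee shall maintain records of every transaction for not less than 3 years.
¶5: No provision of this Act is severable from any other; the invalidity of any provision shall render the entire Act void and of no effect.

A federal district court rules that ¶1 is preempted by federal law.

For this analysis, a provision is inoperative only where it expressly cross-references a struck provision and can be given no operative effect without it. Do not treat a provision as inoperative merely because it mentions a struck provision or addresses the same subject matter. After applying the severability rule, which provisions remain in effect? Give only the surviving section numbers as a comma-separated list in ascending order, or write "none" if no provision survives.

none

¶1 is struck. Nothing else in the Act is defined by reference to ¶1. ¶5 provides that the Act is not severable, so the invalidity of any one provision voids the entire Act. No provision of the Act survives.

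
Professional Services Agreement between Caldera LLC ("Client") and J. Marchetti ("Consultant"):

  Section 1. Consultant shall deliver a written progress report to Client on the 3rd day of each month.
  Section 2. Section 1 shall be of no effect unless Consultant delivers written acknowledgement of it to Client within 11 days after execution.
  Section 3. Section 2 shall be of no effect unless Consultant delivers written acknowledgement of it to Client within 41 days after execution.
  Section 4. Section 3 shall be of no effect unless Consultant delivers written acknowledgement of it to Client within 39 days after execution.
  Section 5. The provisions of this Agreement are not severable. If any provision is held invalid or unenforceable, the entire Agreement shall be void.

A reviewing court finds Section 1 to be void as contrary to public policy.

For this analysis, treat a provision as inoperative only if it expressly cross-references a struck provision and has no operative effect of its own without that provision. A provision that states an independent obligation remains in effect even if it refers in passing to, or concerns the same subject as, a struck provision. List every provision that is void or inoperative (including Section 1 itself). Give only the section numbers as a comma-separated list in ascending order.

Section 1 is struck. Section 2 has no operative effect of its own apart from Section 1 and is therefore inoperative. Section 3 merely fixes the acknowledgement condition for Section 2; with Section 2 gone it has nothing to operate on and falls away. Section 4 has no operative effect of its own apart from Section 3 and is therefore inoperative. Section 5 provides that the Agreement is not severable, so the invalidity of any one provision voids the entire Agreement. No provision of the Agreement survives.

1, 2, 3, 4, 5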